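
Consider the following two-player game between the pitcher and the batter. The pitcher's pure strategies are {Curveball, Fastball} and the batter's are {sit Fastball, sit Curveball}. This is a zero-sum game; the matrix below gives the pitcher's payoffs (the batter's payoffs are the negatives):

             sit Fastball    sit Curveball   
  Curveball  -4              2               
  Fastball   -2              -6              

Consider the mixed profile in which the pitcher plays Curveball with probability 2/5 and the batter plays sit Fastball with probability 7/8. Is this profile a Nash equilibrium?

No

Given the batter's mix q = 7/8, the pitcher's payoff from Curveball is -13/4 but from Fastball is -5/2. The pitcher strictly prefers Fastball, so the pitcher would not mix.
So the proposed profile is not a Nash equilibrium.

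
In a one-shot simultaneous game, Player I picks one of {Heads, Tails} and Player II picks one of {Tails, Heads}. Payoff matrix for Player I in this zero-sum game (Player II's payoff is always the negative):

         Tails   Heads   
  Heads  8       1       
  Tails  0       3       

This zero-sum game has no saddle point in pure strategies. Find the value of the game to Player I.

v = 12/5

For Player I to be willing to mix, Player I must be indifferent between Heads and Tails, which pins down Player II's mix.
  Player I's payoff to Heads: q·8 + (1−q)·1 = 7q + 1
  Player I's payoff to Tails: q·0 + (1−q)·3 = -3q + 3
  7q + 1 = -3q + 3  ⇒  10q = 2  ⇒  q = 1/5.
The value is Player I's expected payoff against this mix (using Heads): (1/5)·8 + (4/5)·1 = 12/5.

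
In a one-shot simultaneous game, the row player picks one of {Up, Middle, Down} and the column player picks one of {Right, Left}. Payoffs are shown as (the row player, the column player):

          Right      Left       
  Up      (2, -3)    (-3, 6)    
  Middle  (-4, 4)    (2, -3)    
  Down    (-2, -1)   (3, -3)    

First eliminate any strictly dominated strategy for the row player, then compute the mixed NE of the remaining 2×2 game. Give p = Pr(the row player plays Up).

The row player's strategy Middle is strictly dominated by Down: -2 > -4 and 3 > 2. Eliminate Middle.
Set the column player's expected payoff from Right equal to that from Left:
  the column player's expected payoff from Right: p·(-3) + (1−p)·(-1) = -2p - 1
  the column player's expected payoff from Left: p·6 + (1−p)·(-3) = 9p - 3
  -2p - 1 = 9p - 3  ⇒  -11p = -2  ⇒  p = 2/11.

p = 2/11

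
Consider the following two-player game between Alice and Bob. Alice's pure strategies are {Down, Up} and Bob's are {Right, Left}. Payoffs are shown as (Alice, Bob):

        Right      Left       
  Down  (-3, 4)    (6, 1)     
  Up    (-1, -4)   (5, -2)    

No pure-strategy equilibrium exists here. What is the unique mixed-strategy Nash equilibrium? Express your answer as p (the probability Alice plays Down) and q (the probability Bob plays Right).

In a mixed equilibrium Bob is indifferent between Right and Left; this condition fixes p.
  Bob's expected payoff from Right: p·4 + (1−p)·(-4) = 8p - 4
  Bob's expected payoff from Left: p·1 + (1−p)·(-2) = 3p - 2
  8p - 4 = 3p - 2  ⇒  5p = 2  ⇒  p = 2/5.
Bob's mix must leave Alice indifferent between Down and Up.
  Alice's payoff to Down: q·(-3) + (1−q)·6 = -9q + 6
  Alice's payoff to Up: q·(-1) + (1−q)·5 = -6q + 5
  -9q + 6 = -6q + 5  ⇒  -3q = -1  ⇒  q = 1/3.

p = 2/5, q = 1/3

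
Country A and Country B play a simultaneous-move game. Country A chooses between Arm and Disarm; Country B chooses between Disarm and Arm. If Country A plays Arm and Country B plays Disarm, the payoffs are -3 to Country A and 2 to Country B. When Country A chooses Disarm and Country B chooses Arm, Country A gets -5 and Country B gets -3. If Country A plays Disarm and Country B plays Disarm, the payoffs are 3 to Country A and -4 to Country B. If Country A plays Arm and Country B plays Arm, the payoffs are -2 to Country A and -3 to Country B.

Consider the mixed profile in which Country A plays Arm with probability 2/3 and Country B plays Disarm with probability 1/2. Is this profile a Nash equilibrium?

No

Given Country A's mix p = 2/3, Country B's payoff from Disarm is 0 but from Arm is -3. Country B strictly prefers Disarm, so Country B would not mix.
So the proposed profile is not a Nash equilibrium.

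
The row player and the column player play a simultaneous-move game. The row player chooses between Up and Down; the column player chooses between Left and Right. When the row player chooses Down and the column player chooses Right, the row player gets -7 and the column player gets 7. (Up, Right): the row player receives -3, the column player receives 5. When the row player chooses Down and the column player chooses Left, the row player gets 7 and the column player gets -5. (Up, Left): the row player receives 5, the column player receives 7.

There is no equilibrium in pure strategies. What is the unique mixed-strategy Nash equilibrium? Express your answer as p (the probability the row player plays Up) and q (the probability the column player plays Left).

p = 6/7, q = 2/3

For the column player to be willing to mix, the column player must be indifferent between Left and Right, which pins down the row player's mix.
  the column player's expected payoff from Left: p·7 + (1−p)·(-5) = 12p - 5
  the column player's expected payoff from Right: p·5 + (1−p)·7 = -2p + 7
  12p - 5 = -2p + 7  ⇒  14p = 12  ⇒  p = 6/7.
The row player's indifference between Up and Down determines the column player's mixing probability q:
  the row player's payoff from Up: q·5 + (1−q)·(-3) = 8q - 3
  the row player's payoff from Down: q·7 + (1−q)·(-7) = 14q - 7
  8q - 3 = 14q - 7  ⇒  -6q = -4  ⇒  q = 2/3.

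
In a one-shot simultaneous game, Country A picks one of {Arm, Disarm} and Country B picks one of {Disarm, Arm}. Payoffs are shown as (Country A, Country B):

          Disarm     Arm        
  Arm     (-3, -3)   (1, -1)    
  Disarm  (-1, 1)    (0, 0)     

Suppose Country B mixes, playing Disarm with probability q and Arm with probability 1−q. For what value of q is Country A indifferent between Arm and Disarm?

q = 1/3

Country B's mix must leave Country A indifferent between Arm and Disarm.
  Country A's expected payoff from Arm: q·(-3) + (1−q)·1 = -4q + 1
  Country A's expected payoff from Disarm: q·(-1) + (1−q)·0 = -q
  -4q + 1 = -q  ⇒  -3q = -1  ⇒  q = 1/3.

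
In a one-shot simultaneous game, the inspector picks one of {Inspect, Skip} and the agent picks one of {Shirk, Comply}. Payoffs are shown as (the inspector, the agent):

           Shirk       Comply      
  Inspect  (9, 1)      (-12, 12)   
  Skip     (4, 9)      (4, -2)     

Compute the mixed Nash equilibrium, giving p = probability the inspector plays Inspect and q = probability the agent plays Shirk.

For the agent to be willing to mix, the agent must be indifferent between Shirk and Comply, which pins down the inspector's mix.
  the agent's expected payoff from Shirk: p·1 + (1−p)·9 = -8p + 9
  the agent's expected payoff from Comply: p·12 + (1−p)·(-2) = 14p - 2
  -8p + 9 = 14p - 2  ⇒  -22p = -11  ⇒  p = 1/2.
In a mixed equilibrium the inspector is indifferent between Inspect and Skip; this condition fixes q.
  the inspector's payoff from Inspect: q·9 + (1−q)·(-12) = 21q - 12
  the inspector's payoff from Skip: q·4 + (1−q)·4 = 4
  21q - 12 = 4  ⇒  21q = 16  ⇒  q = 16/21.

p = 1/2, q = 16/21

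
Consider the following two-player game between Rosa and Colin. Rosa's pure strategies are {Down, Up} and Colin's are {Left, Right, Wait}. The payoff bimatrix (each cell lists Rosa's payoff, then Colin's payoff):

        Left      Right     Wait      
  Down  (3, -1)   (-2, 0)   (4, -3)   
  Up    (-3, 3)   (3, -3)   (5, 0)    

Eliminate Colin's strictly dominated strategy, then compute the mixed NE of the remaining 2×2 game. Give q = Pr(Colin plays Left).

q = 5/11

Colin's strategy Wait is strictly dominated by Left: -1 > -3 and 3 > 0. Eliminate Wait.
Set Rosa's expected payoff from Down equal to that from Up:
  Rosa's expected payoff from Down: q·3 + (1−q)·(-2) = 5q - 2
  Rosa's expected payoff from Up: q·(-3) + (1−q)·3 = -6q + 3
  5q - 2 = -6q + 3  ⇒  11q = 5  ⇒  q = 5/11.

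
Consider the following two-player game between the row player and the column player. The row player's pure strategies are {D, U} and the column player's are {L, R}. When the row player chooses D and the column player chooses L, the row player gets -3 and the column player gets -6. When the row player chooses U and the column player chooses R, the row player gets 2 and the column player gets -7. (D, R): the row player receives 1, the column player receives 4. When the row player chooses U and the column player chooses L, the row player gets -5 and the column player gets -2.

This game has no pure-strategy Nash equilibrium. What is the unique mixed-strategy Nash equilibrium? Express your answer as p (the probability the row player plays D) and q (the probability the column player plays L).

The row player's mix must leave the column player indifferent between L and R.
  the column player's expected payoff from L: p·(-6) + (1−p)·(-2) = -4p - 2
  the column player's expected payoff from R: p·4 + (1−p)·(-7) = 11p - 7
  -4p - 2 = 11p - 7  ⇒  -15p = -5  ⇒  p = 1/3.
In a mixed equilibrium the row player is indifferent between D and U; this condition fixes q.
  the row player's expected payoff from D: q·(-3) + (1−q)·1 = -4q + 1
  the row player's expected payoff from U: q·(-5) + (1−q)·2 = -7q + 2
  -4q + 1 = -7q + 2  ⇒  3q = 1  ⇒  q = 1/3.

p = 1/3, q = 1/3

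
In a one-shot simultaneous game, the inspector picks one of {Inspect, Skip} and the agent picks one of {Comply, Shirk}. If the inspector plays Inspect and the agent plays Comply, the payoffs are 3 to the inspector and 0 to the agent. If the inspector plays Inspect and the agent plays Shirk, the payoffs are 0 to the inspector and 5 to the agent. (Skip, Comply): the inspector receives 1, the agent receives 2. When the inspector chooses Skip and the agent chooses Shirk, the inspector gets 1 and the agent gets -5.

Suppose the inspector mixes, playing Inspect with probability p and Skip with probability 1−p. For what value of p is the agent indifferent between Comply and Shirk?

p = 7/12

The inspector's mix must leave the agent indifferent between Comply and Shirk.
  the agent's expected payoff from Comply: p·0 + (1−p)·2 = -2p + 2
  the agent's expected payoff from Shirk: p·5 + (1−p)·(-5) = 10p - 5
  -2p + 2 = 10p - 5  ⇒  -12p = -7  ⇒  p = 7/12.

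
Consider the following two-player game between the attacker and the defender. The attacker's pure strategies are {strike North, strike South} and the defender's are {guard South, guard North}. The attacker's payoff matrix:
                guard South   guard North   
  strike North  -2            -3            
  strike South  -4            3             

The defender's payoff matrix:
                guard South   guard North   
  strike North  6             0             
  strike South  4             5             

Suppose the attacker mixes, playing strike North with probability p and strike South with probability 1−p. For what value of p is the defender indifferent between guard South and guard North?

For the defender to be willing to mix, the defender must be indifferent between guard South and guard North, which pins down the attacker's mix.
  the defender's payoff to guard South: p·6 + (1−p)·4 = 2p + 4
  the defender's payoff to guard North: p·0 + (1−p)·5 = -5p + 5
  2p + 4 = -5p + 5  ⇒  7p = 1  ⇒  p = 1/7.

p = 1/7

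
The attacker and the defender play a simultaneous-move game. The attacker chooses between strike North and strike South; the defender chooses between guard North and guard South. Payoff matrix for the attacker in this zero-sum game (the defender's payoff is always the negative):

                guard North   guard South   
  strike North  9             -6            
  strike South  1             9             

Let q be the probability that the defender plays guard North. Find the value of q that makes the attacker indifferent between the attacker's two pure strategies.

q = 15/23

For the attacker to be willing to mix, the attacker must be indifferent between strike North and strike South, which pins down the defender's mix.
  the attacker's payoff from strike North: q·9 + (1−q)·(-6) = 15q - 6
  the attacker's payoff from strike South: q·1 + (1−q)·9 = -8q + 9
  15q - 6 = -8q + 9  ⇒  23q = 15  ⇒  q = 15/23.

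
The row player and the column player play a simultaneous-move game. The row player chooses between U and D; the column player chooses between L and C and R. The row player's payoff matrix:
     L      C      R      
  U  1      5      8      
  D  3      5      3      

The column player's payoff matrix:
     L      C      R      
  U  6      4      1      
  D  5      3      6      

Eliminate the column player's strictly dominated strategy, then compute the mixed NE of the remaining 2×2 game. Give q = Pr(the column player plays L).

q = 5/7

The column player's strategy C is strictly dominated by L: 6 > 4 and 5 > 3. Eliminate C.
The column player's mix must leave the row player indifferent between U and D.
  the row player's payoff to U: q·1 + (1−q)·8 = -7q + 8
  the row player's payoff to D: q·3 + (1−q)·3 = 3
  -7q + 8 = 3  ⇒  -7q = -5  ⇒  q = 5/7.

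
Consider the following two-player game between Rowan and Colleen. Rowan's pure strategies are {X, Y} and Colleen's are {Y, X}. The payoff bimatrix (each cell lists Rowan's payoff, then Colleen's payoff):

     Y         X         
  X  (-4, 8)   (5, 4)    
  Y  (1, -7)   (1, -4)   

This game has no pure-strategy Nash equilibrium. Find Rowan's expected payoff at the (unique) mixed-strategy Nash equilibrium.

1

Colleen's mix must leave Rowan indifferent between X and Y.
  Rowan's payoff to X: q·(-4) + (1−q)·5 = -9q + 5
  Rowan's payoff to Y: q·1 + (1−q)·1 = 1
  -9q + 5 = 1  ⇒  -9q = -4  ⇒  q = 4/9.
At equilibrium Rowan is indifferent across rows, so Rowan's payoff equals the payoff from X: (4/9)·(-4) + (5/9)·5 = 1.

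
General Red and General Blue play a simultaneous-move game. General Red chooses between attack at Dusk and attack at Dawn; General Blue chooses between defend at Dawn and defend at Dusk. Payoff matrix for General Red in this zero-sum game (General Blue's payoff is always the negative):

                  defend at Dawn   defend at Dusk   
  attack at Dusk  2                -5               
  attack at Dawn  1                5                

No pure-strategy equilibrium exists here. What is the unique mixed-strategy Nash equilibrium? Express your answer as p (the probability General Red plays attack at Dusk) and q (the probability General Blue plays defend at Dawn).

p = 4/11, q = 10/11

General Blue's indifference between defend at Dawn and defend at Dusk determines General Red's mixing probability p:
  General Blue's payoff from defend at Dawn: p·(-2) + (1−p)·(-1) = -p - 1
  General Blue's payoff from defend at Dusk: p·5 + (1−p)·(-5) = 10p - 5
  -p - 1 = 10p - 5  ⇒  -11p = -4  ⇒  p = 4/11.
Set General Red's expected payoff from attack at Dusk equal to that from attack at Dawn:
  General Red's expected payoff from attack at Dusk: q·2 + (1−q)·(-5) = 7q - 5
  General Red's expected payoff from attack at Dawn: q·1 + (1−q)·5 = -4q + 5
  7q - 5 = -4q + 5  ⇒  11q = 10  ⇒  q = 10/11.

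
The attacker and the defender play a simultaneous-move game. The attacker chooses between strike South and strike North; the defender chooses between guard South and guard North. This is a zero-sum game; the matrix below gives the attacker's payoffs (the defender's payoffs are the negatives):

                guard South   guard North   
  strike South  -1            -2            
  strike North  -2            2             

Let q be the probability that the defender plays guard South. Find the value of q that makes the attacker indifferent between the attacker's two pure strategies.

q = 4/5

The attacker's indifference between strike South and strike North determines the defender's mixing probability q:
  the attacker's payoff to strike South: q·(-1) + (1−q)·(-2) = q - 2
  the attacker's payoff to strike North: q·(-2) + (1−q)·2 = -4q + 2
  q - 2 = -4q + 2  ⇒  5q = 4  ⇒  q = 4/5.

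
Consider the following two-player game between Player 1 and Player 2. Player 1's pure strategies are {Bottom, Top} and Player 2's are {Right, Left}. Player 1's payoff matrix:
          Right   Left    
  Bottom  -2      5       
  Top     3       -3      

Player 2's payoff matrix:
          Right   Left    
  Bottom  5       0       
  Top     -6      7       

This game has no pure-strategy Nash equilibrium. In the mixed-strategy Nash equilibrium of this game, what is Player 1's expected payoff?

Player 2's mix must leave Player 1 indifferent between Bottom and Top.
  Player 1's expected payoff from Bottom: q·(-2) + (1−q)·5 = -7q + 5
  Player 1's expected payoff from Top: q·3 + (1−q)·(-3) = 6q - 3
  -7q + 5 = 6q - 3  ⇒  -13q = -8  ⇒  q = 8/13.
At equilibrium Player 1 is indifferent across rows, so Player 1's payoff equals the payoff from Bottom: (8/13)·(-2) + (5/13)·5 = 9/13.

9/13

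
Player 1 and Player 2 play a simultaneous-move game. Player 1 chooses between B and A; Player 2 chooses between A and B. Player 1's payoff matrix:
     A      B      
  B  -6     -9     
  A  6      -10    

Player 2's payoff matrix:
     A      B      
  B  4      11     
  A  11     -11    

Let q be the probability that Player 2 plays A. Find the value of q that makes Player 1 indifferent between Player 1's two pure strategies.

q = 1/13

In a mixed equilibrium Player 1 is indifferent between B and A; this condition fixes q.
  Player 1's payoff from B: q·(-6) + (1−q)·(-9) = 3q - 9
  Player 1's payoff from A: q·6 + (1−q)·(-10) = 16q - 10
  3q - 9 = 16q - 10  ⇒  -13q = -1  ⇒  q = 1/13.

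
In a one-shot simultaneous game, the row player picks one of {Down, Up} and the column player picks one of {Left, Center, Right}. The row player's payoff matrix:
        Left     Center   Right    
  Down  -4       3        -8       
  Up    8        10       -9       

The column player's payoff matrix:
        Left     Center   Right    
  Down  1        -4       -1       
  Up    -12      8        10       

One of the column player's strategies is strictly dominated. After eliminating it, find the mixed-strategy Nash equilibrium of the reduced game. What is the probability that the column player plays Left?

The column player's strategy Center is strictly dominated by Right: -1 > -4 and 10 > 8. Eliminate Center.
In a mixed equilibrium the row player is indifferent between Down and Up; this condition fixes q.
  the row player's expected payoff from Down: q·(-4) + (1−q)·(-8) = 4q - 8
  the row player's expected payoff from Up: q·8 + (1−q)·(-9) = 17q - 9
  4q - 8 = 17q - 9  ⇒  -13q = -1  ⇒  q = 1/13.

q = 1/13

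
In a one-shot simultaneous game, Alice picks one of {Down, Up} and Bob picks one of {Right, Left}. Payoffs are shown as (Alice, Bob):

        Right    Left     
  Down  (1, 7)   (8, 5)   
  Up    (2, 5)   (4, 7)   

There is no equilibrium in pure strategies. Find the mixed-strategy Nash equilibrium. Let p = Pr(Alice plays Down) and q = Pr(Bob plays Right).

Set Bob's expected payoff from Right equal to that from Left:
  Bob's payoff to Right: p·7 + (1−p)·5 = 2p + 5
  Bob's payoff to Left: p·5 + (1−p)·7 = -2p + 7
  2p + 5 = -2p + 7  ⇒  4p = 2  ⇒  p = 1/2.
For Alice to be willing to mix, Alice must be indifferent between Down and Up, which pins down Bob's mix.
  Alice's payoff from Down: q·1 + (1−q)·8 = -7q + 8
  Alice's payoff from Up: q·2 + (1−q)·4 = -2q + 4
  -7q + 8 = -2q + 4  ⇒  -5q = -4  ⇒  q = 4/5.

p = 1/2, q = 4/5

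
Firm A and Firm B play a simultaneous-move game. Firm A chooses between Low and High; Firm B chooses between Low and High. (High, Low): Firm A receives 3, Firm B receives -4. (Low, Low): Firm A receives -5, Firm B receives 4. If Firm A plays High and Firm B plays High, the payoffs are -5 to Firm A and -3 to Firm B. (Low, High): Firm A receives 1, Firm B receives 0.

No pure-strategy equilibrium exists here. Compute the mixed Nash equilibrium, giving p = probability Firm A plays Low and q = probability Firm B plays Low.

p = 1/5, q = 3/7

Set Firm B's expected payoff from Low equal to that from High:
  Firm B's payoff to Low: p·4 + (1−p)·(-4) = 8p - 4
  Firm B's payoff to High: p·0 + (1−p)·(-3) = 3p - 3
  8p - 4 = 3p - 3  ⇒  5p = 1  ⇒  p = 1/5.
For Firm A to be willing to mix, Firm A must be indifferent between Low and High, which pins down Firm B's mix.
  Firm A's payoff to Low: q·(-5) + (1−q)·1 = -6q + 1
  Firm A's payoff to High: q·3 + (1−q)·(-5) = 8q - 5
  -6q + 1 = 8q - 5  ⇒  -14q = -6  ⇒  q = 3/7.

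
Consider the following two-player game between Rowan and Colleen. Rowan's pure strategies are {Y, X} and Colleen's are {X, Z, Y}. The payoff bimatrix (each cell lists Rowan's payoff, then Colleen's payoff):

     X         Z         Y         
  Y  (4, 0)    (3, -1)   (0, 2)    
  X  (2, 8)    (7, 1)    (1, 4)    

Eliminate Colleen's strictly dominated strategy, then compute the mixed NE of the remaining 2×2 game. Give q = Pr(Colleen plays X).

q = 1/3

Colleen's strategy Z is strictly dominated by Y: 2 > -1 and 4 > 1. Eliminate Z.
Rowan's indifference between Y and X determines Colleen's mixing probability q:
  Rowan's payoff from Y: q·4 + (1−q)·0 = 4q
  Rowan's payoff from X: q·2 + (1−q)·1 = q + 1
  4q = q + 1  ⇒  3q = 1  ⇒  q = 1/3.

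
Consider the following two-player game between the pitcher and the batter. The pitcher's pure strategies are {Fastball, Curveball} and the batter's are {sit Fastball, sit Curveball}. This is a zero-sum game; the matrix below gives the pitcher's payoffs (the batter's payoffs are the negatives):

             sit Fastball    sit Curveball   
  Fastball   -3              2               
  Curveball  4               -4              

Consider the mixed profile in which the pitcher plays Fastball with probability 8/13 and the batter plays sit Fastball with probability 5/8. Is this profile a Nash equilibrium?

Given the batter's mix q = 5/8, the pitcher's payoff from Fastball is -9/8 but from Curveball is 1. The pitcher strictly prefers Curveball, so the pitcher would not mix.
So the proposed profile is not a Nash equilibrium.

No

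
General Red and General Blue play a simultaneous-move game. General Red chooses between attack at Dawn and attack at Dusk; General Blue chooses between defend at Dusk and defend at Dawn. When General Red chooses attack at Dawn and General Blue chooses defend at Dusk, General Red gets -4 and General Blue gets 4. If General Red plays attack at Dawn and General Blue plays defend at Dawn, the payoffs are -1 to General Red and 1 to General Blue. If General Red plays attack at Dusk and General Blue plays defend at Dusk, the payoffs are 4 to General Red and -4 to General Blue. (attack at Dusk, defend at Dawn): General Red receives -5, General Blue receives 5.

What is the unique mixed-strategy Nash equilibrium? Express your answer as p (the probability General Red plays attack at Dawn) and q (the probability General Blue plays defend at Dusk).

p = 3/4, q = 1/3

Set General Blue's expected payoff from defend at Dusk equal to that from defend at Dawn:
  General Blue's payoff from defend at Dusk: p·4 + (1−p)·(-4) = 8p - 4
  General Blue's payoff from defend at Dawn: p·1 + (1−p)·5 = -4p + 5
  8p - 4 = -4p + 5  ⇒  12p = 9  ⇒  p = 3/4.
For General Red to be willing to mix, General Red must be indifferent between attack at Dawn and attack at Dusk, which pins down General Blue's mix.
  General Red's payoff to attack at Dawn: q·(-4) + (1−q)·(-1) = -3q - 1
  General Red's payoff to attack at Dusk: q·4 + (1−q)·(-5) = 9q - 5
  -3q - 1 = 9q - 5  ⇒  -12q = -4  ⇒  q = 1/3.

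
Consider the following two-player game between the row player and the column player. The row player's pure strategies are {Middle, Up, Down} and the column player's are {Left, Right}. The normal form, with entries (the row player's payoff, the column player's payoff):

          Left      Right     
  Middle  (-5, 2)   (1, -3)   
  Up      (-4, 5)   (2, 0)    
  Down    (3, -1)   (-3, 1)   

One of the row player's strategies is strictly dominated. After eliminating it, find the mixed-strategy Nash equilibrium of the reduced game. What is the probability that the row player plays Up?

The row player's strategy Middle is strictly dominated by Up: -4 > -5 and 2 > 1. Eliminate Middle.
In a mixed equilibrium the column player is indifferent between Left and Right; this condition fixes p.
  the column player's expected payoff from Left: p·5 + (1−p)·(-1) = 6p - 1
  the column player's expected payoff from Right: p·0 + (1−p)·1 = -p + 1
  6p - 1 = -p + 1  ⇒  7p = 2  ⇒  p = 2/7.

p = 2/7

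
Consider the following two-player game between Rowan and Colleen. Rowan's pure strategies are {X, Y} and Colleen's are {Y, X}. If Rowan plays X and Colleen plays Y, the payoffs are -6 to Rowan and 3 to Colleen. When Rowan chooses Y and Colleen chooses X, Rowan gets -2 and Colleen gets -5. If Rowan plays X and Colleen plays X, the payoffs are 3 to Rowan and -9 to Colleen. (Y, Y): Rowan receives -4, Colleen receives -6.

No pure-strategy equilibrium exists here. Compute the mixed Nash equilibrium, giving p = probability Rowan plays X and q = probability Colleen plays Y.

p = 1/13, q = 5/7

Colleen's indifference between Y and X determines Rowan's mixing probability p:
  Colleen's expected payoff from Y: p·3 + (1−p)·(-6) = 9p - 6
  Colleen's expected payoff from X: p·(-9) + (1−p)·(-5) = -4p - 5
  9p - 6 = -4p - 5  ⇒  13p = 1  ⇒  p = 1/13.
Set Rowan's expected payoff from X equal to that from Y:
  Rowan's payoff to X: q·(-6) + (1−q)·3 = -9q + 3
  Rowan's payoff to Y: q·(-4) + (1−q)·(-2) = -2q - 2
  -9q + 3 = -2q - 2  ⇒  -7q = -5  ⇒  q = 5/7.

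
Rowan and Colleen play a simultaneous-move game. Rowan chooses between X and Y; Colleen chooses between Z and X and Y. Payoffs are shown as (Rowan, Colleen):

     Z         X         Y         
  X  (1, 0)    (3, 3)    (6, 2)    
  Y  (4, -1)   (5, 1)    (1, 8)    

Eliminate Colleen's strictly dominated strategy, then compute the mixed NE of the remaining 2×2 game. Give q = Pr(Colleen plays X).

Colleen's strategy Z is strictly dominated by X: 3 > 0 and 1 > -1. Eliminate Z.
Set Rowan's expected payoff from X equal to that from Y:
  Rowan's expected payoff from X: q·3 + (1−q)·6 = -3q + 6
  Rowan's expected payoff from Y: q·5 + (1−q)·1 = 4q + 1
  -3q + 6 = 4q + 1  ⇒  -7q = -5  ⇒  q = 5/7.

q = 5/7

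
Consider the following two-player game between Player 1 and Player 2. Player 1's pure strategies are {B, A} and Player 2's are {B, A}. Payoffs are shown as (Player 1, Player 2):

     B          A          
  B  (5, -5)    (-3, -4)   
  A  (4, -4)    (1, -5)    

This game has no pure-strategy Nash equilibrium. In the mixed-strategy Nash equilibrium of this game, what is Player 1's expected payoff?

17/5

Player 1's indifference between B and A determines Player 2's mixing probability q:
  Player 1's payoff to B: q·5 + (1−q)·(-3) = 8q - 3
  Player 1's payoff to A: q·4 + (1−q)·1 = 3q + 1
  8q - 3 = 3q + 1  ⇒  5q = 4  ⇒  q = 4/5.
At equilibrium Player 1 is indifferent across rows, so Player 1's payoff equals the payoff from B: (4/5)·5 + (1/5)·(-3) = 17/5.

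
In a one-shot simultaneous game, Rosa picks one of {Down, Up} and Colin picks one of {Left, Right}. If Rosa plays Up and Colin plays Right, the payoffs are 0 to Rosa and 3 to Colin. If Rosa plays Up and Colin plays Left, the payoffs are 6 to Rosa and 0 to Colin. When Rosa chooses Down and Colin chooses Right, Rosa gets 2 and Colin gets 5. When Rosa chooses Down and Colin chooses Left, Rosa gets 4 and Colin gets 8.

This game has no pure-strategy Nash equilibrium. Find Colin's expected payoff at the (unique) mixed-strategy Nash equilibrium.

Rosa's mix must leave Colin indifferent between Left and Right.
  Colin's payoff to Left: p·8 + (1−p)·0 = 8p
  Colin's payoff to Right: p·5 + (1−p)·3 = 2p + 3
  8p = 2p + 3  ⇒  6p = 3  ⇒  p = 1/2.
At equilibrium Colin is indifferent across columns, so Colin's payoff equals the payoff from Left: (1/2)·8 + (1/2)·0 = 4.

4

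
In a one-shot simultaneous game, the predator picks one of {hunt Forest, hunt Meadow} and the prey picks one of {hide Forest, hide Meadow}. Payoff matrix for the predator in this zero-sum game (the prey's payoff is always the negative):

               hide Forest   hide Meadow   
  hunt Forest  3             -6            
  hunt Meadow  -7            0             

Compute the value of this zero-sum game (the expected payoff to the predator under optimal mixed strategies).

v = -21/8

For the predator to be willing to mix, the predator must be indifferent between hunt Forest and hunt Meadow, which pins down the prey's mix.
  the predator's payoff to hunt Forest: q·3 + (1−q)·(-6) = 9q - 6
  the predator's payoff to hunt Meadow: q·(-7) + (1−q)·0 = -7q
  9q - 6 = -7q  ⇒  16q = 6  ⇒  q = 3/8.
The value is the predator's expected payoff against this mix (using hunt Forest): (3/8)·3 + (5/8)·(-6) = -21/8.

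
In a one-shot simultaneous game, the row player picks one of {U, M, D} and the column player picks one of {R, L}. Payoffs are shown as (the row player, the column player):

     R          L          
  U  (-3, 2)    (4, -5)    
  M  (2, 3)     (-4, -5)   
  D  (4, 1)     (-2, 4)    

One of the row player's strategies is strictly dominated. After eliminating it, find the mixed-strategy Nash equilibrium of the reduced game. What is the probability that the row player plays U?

The row player's strategy M is strictly dominated by D: 4 > 2 and -2 > -4. Eliminate M.
The row player's mix must leave the column player indifferent between R and L.
  the column player's payoff from R: p·2 + (1−p)·1 = p + 1
  the column player's payoff from L: p·(-5) + (1−p)·4 = -9p + 4
  p + 1 = -9p + 4  ⇒  10p = 3  ⇒  p = 3/10.

p = 3/10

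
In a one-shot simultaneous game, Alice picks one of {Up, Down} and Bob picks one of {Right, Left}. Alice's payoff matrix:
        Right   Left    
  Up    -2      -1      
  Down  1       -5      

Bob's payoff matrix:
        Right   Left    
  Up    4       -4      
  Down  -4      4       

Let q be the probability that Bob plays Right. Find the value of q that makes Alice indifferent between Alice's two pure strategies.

Bob's mix must leave Alice indifferent between Up and Down.
  Alice's payoff from Up: q·(-2) + (1−q)·(-1) = -q - 1
  Alice's payoff from Down: q·1 + (1−q)·(-5) = 6q - 5
  -q - 1 = 6q - 5  ⇒  -7q = -4  ⇒  q = 4/7.

q = 4/7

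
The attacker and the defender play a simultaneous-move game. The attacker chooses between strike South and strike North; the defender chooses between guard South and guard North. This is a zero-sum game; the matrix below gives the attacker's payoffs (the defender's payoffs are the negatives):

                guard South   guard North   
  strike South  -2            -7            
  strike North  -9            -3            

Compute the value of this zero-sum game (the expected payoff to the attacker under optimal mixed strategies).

v = -57/11

For the attacker to be willing to mix, the attacker must be indifferent between strike South and strike North, which pins down the defender's mix.
  the attacker's payoff to strike South: q·(-2) + (1−q)·(-7) = 5q - 7
  the attacker's payoff to strike North: q·(-9) + (1−q)·(-3) = -6q - 3
  5q - 7 = -6q - 3  ⇒  11q = 4  ⇒  q = 4/11.
The value is the attacker's expected payoff against this mix (using strike South): (4/11)·(-2) + (7/11)·(-7) = -57/11.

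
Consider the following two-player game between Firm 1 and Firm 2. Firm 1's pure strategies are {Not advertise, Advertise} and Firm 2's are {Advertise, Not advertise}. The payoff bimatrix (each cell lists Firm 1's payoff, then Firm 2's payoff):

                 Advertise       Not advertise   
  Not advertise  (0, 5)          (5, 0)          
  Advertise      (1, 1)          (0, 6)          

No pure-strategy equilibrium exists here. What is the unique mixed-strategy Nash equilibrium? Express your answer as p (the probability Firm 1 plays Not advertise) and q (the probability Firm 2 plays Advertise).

p = 1/2, q = 5/6

In a mixed equilibrium Firm 2 is indifferent between Advertise and Not advertise; this condition fixes p.
  Firm 2's payoff to Advertise: p·5 + (1−p)·1 = 4p + 1
  Firm 2's payoff to Not advertise: p·0 + (1−p)·6 = -6p + 6
  4p + 1 = -6p + 6  ⇒  10p = 5  ⇒  p = 1/2.
Firm 1's indifference between Not advertise and Advertise determines Firm 2's mixing probability q:
  Firm 1's expected payoff from Not advertise: q·0 + (1−q)·5 = -5q + 5
  Firm 1's expected payoff from Advertise: q·1 + (1−q)·0 = q
  -5q + 5 = q  ⇒  -6q = -5  ⇒  q = 5/6.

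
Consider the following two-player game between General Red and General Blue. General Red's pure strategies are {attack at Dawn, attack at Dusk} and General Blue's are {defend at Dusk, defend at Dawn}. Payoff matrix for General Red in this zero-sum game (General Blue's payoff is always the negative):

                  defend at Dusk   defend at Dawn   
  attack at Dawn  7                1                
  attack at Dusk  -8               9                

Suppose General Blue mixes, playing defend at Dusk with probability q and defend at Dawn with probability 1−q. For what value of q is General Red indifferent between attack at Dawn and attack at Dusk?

Set General Red's expected payoff from attack at Dawn equal to that from attack at Dusk:
  General Red's payoff to attack at Dawn: q·7 + (1−q)·1 = 6q + 1
  General Red's payoff to attack at Dusk: q·(-8) + (1−q)·9 = -17q + 9
  6q + 1 = -17q + 9  ⇒  23q = 8  ⇒  q = 8/23.

q = 8/23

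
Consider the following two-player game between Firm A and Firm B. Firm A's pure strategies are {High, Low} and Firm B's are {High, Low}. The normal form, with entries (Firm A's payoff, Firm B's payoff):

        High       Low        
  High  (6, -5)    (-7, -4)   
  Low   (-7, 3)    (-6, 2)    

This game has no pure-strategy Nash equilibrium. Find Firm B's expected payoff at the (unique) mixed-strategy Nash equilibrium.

-1

Firm B's indifference between High and Low determines Firm A's mixing probability p:
  Firm B's expected payoff from High: p·(-5) + (1−p)·3 = -8p + 3
  Firm B's expected payoff from Low: p·(-4) + (1−p)·2 = -6p + 2
  -8p + 3 = -6p + 2  ⇒  -2p = -1  ⇒  p = 1/2.
At equilibrium Firm B is indifferent across columns, so Firm B's payoff equals the payoff from High: (1/2)·(-5) + (1/2)·3 = -1.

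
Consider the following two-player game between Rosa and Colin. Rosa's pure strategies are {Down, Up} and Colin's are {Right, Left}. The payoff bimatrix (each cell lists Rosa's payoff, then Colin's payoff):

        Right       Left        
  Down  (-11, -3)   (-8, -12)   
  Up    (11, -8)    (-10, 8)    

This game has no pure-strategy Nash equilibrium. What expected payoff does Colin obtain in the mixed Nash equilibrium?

Set Colin's expected payoff from Right equal to that from Left:
  Colin's payoff from Right: p·(-3) + (1−p)·(-8) = 5p - 8
  Colin's payoff from Left: p·(-12) + (1−p)·8 = -20p + 8
  5p - 8 = -20p + 8  ⇒  25p = 16  ⇒  p = 16/25.
At equilibrium Colin is indifferent across columns, so Colin's payoff equals the payoff from Right: (16/25)·(-3) + (9/25)·(-8) = -24/5.

-24/5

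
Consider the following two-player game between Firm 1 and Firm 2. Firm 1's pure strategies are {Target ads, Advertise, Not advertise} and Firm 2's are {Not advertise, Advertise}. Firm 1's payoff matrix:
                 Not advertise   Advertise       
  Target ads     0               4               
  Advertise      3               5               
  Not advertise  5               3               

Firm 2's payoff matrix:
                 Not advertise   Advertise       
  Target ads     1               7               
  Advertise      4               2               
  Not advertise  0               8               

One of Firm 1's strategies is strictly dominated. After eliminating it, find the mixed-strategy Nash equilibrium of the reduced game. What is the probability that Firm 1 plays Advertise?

p = 4/5

Firm 1's strategy Target ads is strictly dominated by Advertise: 3 > 0 and 5 > 4. Eliminate Target ads.
In a mixed equilibrium Firm 2 is indifferent between Not advertise and Advertise; this condition fixes p.
  Firm 2's expected payoff from Not advertise: p·4 + (1−p)·0 = 4p
  Firm 2's expected payoff from Advertise: p·2 + (1−p)·8 = -6p + 8
  4p = -6p + 8  ⇒  10p = 8  ⇒  p = 4/5.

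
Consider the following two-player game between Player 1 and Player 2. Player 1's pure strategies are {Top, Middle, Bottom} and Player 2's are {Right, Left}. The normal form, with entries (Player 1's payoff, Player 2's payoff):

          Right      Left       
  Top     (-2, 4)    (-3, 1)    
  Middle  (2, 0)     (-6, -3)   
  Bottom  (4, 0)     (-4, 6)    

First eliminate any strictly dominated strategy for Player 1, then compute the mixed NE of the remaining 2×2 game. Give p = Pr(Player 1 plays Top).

p = 2/3

Player 1's strategy Middle is strictly dominated by Bottom: 4 > 2 and -4 > -6. Eliminate Middle.
In a mixed equilibrium Player 2 is indifferent between Right and Left; this condition fixes p.
  Player 2's payoff from Right: p·4 + (1−p)·0 = 4p
  Player 2's payoff from Left: p·1 + (1−p)·6 = -5p + 6
  4p = -5p + 6  ⇒  9p = 6  ⇒  p = 2/3.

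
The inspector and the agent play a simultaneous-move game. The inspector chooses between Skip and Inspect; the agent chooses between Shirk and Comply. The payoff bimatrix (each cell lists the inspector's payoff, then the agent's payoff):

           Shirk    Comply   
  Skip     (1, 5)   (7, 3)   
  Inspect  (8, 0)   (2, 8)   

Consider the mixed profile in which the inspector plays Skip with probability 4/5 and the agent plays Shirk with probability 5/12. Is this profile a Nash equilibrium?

Check the agent's indifference given the inspector's mix p = 4/5:
  payoff from Shirk = 4; payoff from Comply = 4 — equal.
Check the inspector's indifference given the agent's mix q = 5/12:
  payoff from Skip = 9/2; payoff from Inspect = 9/2 — equal.
Both players are indifferent, so neither can profitably deviate.

Yes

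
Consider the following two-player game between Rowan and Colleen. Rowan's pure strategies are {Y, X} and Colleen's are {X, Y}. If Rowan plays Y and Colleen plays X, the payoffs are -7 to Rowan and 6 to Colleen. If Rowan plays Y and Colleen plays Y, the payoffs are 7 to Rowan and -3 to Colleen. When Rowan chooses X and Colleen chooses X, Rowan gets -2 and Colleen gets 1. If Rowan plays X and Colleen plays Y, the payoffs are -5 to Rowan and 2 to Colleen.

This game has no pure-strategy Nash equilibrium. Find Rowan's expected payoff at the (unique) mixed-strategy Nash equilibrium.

-49/17

For Rowan to be willing to mix, Rowan must be indifferent between Y and X, which pins down Colleen's mix.
  Rowan's payoff to Y: q·(-7) + (1−q)·7 = -14q + 7
  Rowan's payoff to X: q·(-2) + (1−q)·(-5) = 3q - 5
  -14q + 7 = 3q - 5  ⇒  -17q = -12  ⇒  q = 12/17.
At equilibrium Rowan is indifferent across rows, so Rowan's payoff equals the payoff from Y: (12/17)·(-7) + (5/17)·7 = -49/17.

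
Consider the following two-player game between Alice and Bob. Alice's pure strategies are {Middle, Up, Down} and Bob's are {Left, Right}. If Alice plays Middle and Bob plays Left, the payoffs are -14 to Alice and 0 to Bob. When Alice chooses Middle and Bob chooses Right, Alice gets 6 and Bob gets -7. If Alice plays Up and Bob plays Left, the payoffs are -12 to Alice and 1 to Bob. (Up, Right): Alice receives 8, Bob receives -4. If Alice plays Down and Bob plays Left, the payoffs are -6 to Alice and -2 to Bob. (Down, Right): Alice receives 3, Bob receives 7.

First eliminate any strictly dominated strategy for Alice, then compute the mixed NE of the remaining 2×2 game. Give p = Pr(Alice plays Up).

p = 9/14

Alice's strategy Middle is strictly dominated by Up: -12 > -14 and 8 > 6. Eliminate Middle.
Set Bob's expected payoff from Left equal to that from Right:
  Bob's expected payoff from Left: p·1 + (1−p)·(-2) = 3p - 2
  Bob's expected payoff from Right: p·(-4) + (1−p)·7 = -11p + 7
  3p - 2 = -11p + 7  ⇒  14p = 9  ⇒  p = 9/14.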